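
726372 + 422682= 1149054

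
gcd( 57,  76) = 19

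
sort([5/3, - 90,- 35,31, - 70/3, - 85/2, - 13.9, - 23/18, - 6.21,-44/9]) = [ - 90, - 85/2,  -  35, - 70/3, - 13.9, - 6.21, - 44/9,-23/18, 5/3 , 31]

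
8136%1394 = 1166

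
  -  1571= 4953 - 6524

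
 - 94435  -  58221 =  - 152656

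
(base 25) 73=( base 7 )343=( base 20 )8i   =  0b10110010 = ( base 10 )178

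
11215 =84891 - 73676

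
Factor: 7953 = 3^1*11^1 * 241^1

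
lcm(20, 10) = 20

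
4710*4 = 18840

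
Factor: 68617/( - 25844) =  - 2^( - 2)*7^( - 1)*13^(- 1)*59^1*71^( - 1) * 1163^1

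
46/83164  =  23/41582 = 0.00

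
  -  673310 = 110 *( - 6121) 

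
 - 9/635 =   -  9/635 =- 0.01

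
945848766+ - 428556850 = 517291916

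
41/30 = 41/30 = 1.37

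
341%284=57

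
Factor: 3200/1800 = 16/9  =  2^4*3^( - 2)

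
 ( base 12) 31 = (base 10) 37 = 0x25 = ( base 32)15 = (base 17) 23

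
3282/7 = 468+6/7 = 468.86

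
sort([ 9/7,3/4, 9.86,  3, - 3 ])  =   [ - 3, 3/4, 9/7,3 , 9.86 ] 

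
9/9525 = 3/3175  =  0.00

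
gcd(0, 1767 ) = 1767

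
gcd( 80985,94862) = 1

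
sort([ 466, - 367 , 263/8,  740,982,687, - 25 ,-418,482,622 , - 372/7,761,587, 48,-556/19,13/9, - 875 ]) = [-875, - 418 , - 367,- 372/7,-556/19, -25,13/9,263/8, 48, 466, 482,  587,622, 687,740,761,982 ] 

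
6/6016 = 3/3008 =0.00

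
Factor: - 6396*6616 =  - 42315936 = - 2^5*3^1*13^1*41^1*827^1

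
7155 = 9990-2835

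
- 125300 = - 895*140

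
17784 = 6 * 2964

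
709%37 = 6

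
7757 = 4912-  -  2845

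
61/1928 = 61/1928 = 0.03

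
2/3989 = 2/3989 = 0.00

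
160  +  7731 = 7891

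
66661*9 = 599949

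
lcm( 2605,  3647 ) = 18235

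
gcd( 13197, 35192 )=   4399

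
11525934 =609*18926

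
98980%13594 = 3822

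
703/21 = 703/21 = 33.48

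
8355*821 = 6859455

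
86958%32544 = 21870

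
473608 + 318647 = 792255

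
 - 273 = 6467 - 6740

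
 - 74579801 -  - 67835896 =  - 6743905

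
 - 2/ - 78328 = 1/39164 = 0.00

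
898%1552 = 898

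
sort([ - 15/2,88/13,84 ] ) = [- 15/2,88/13,84 ] 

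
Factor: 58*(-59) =-3422= -2^1*29^1*59^1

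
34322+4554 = 38876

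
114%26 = 10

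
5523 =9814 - 4291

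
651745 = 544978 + 106767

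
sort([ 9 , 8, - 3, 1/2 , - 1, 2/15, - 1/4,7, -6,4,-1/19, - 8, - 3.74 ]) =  [ - 8,- 6, - 3.74,-3, - 1,  -  1/4, - 1/19,2/15,1/2 , 4, 7, 8, 9]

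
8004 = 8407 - 403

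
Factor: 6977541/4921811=3^1*19^1 * 163^1*751^1*4921811^( - 1)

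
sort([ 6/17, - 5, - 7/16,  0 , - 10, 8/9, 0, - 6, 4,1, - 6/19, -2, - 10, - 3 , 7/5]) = [  -  10,-10 ,-6 , - 5 ,  -  3, - 2, - 7/16, - 6/19, 0,0, 6/17,8/9,1, 7/5, 4 ]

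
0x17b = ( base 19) 10I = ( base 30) CJ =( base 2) 101111011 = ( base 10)379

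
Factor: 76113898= 2^1*7^1*139^1 * 39113^1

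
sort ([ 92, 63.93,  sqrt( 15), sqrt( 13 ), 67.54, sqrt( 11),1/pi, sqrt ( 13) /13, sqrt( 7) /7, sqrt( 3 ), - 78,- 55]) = [ - 78,  -  55,  sqrt(13 )/13,1/pi, sqrt (7 )/7,sqrt( 3), sqrt(11),  sqrt(13), sqrt(15 ), 63.93, 67.54,  92 ] 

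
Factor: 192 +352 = 544 = 2^5*17^1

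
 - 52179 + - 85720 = - 137899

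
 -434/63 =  - 7 + 1/9 = - 6.89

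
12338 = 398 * 31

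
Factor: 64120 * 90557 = 2^3*5^1*7^1*137^1*229^1*661^1= 5806514840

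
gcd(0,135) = 135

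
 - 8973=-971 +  - 8002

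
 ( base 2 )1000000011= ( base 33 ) fk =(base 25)kf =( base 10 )515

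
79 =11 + 68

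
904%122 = 50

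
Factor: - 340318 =-2^1*11^1*31^1 * 499^1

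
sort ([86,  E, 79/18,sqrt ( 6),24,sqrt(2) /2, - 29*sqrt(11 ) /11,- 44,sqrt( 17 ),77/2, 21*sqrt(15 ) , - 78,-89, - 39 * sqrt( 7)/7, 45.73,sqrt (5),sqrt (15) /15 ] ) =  [ -89,-78,-44, - 39 * sqrt(7) /7,-29*sqrt ( 11 )/11,sqrt ( 15)/15,sqrt( 2) /2,sqrt ( 5),sqrt( 6 ),  E,sqrt ( 17 ),79/18, 24,  77/2, 45.73,21*sqrt( 15),86]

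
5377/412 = 13  +  21/412  =  13.05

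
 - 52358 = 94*( -557)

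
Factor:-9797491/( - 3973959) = 3^(-2)*11^2 * 17^1*137^(-1)*293^( - 1)*433^1  =  890681/361269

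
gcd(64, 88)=8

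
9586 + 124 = 9710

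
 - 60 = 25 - 85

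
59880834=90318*663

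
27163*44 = 1195172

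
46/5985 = 46/5985 = 0.01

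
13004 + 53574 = 66578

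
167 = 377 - 210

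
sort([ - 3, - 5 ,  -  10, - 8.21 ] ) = [ - 10, - 8.21,-5, - 3]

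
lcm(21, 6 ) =42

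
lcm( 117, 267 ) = 10413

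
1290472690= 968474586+321998104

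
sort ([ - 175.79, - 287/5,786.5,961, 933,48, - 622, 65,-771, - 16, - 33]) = [ - 771, - 622, - 175.79, - 287/5, - 33,  -  16,48,65,786.5,933,961 ]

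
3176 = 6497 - 3321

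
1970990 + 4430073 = 6401063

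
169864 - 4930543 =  - 4760679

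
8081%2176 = 1553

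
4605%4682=4605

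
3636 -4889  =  -1253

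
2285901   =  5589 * 409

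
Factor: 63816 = 2^3 * 3^1*2659^1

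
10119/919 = 11+10/919 = 11.01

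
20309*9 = 182781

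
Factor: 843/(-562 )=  - 2^( - 1)*3^1 =- 3/2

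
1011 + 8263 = 9274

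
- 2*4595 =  - 9190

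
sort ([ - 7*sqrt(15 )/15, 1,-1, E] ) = [ - 7*sqrt( 15)/15, - 1, 1 , E] 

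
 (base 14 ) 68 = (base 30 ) 32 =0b1011100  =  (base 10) 92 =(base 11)84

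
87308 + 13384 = 100692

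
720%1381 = 720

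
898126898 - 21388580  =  876738318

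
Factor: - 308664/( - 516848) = 2^( - 1 )*3^3*1429^1*32303^( - 1) = 38583/64606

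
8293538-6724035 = 1569503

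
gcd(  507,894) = 3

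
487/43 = 11 + 14/43 = 11.33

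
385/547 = 385/547 = 0.70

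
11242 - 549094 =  - 537852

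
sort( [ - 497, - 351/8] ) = [-497, - 351/8]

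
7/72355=7/72355= 0.00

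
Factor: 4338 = 2^1*3^2*241^1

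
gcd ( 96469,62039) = 1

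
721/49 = 14 + 5/7 =14.71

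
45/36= 5/4 =1.25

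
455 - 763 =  - 308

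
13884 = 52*267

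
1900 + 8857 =10757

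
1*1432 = 1432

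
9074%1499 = 80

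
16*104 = 1664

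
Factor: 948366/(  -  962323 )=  - 2^1*3^2*19^1 * 47^1*59^1*151^( - 1)*6373^(  -  1)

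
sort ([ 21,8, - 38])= [ - 38, 8,21]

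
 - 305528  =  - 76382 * 4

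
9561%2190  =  801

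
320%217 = 103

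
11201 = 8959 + 2242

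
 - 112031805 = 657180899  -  769212704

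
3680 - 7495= - 3815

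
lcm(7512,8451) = 67608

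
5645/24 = 235 + 5/24 =235.21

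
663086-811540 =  - 148454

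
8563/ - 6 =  -8563/6 = - 1427.17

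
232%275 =232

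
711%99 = 18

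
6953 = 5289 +1664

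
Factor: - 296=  - 2^3 * 37^1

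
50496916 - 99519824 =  - 49022908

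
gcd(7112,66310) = 2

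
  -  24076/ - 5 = 24076/5 = 4815.20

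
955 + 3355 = 4310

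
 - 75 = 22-97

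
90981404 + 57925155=148906559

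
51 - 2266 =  -2215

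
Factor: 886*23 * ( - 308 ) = -2^3*7^1*11^1*23^1*443^1=-6276424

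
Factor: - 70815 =-3^1* 5^1 *4721^1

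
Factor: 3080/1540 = 2 = 2^1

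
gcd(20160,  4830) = 210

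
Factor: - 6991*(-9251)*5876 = 380022902116=2^2 * 11^1*13^1*29^2*113^1*6991^1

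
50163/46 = 2181/2=1090.50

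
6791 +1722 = 8513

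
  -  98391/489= - 202 + 129/163 = - 201.21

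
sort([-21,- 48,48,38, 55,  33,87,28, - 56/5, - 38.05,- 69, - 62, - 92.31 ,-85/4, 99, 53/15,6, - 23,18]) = [ - 92.31,-69,-62, - 48,-38.05,-23 , - 85/4,- 21,-56/5,53/15,6,18, 28,33,38,  48,55,87  ,  99 ]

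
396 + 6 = 402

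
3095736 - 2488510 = 607226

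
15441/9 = 1715 + 2/3 = 1715.67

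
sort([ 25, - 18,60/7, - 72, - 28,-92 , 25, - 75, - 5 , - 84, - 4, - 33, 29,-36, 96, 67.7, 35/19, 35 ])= [ - 92,- 84, - 75, - 72, - 36, - 33, - 28, - 18,  -  5,-4, 35/19, 60/7, 25,  25,29,35,67.7 , 96 ] 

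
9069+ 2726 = 11795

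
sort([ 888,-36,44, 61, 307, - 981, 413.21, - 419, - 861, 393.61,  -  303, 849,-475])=[ - 981, - 861, - 475 ,  -  419,-303,-36, 44, 61,  307 , 393.61,413.21, 849,888]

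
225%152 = 73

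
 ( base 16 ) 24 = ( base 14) 28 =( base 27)19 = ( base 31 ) 15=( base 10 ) 36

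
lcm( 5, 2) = 10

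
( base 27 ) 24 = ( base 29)20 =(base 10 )58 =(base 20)2I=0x3A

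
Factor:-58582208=  -  2^6 *73^1 * 12539^1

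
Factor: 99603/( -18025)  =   - 3^3*5^( - 2)*17^1*31^1*103^( - 1) =- 14229/2575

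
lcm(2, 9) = 18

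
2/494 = 1/247 = 0.00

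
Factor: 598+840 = 2^1 * 719^1 =1438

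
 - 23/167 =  - 1 + 144/167=- 0.14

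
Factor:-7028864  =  -2^7*89^1*617^1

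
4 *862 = 3448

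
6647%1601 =243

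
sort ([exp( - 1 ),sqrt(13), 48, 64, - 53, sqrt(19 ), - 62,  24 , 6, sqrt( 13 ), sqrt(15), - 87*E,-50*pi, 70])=[-87*E, - 50*pi , - 62, -53, exp ( - 1), sqrt( 13),sqrt( 13), sqrt(15),sqrt( 19), 6, 24, 48,64, 70]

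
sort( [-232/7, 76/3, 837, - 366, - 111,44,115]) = [ - 366, - 111,-232/7 , 76/3,44, 115, 837 ]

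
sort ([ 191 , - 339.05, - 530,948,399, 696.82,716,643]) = [ - 530, - 339.05  ,  191,399,643,  696.82,716,948]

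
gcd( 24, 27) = 3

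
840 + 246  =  1086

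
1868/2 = 934 = 934.00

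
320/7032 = 40/879 = 0.05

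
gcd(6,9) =3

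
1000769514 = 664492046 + 336277468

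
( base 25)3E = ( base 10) 89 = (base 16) 59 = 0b1011001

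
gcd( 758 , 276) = 2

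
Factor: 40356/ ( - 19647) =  - 2^2*19^1*37^( - 1 ) = - 76/37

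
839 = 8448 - 7609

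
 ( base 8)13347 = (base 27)814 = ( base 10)5863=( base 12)3487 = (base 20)ed3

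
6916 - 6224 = 692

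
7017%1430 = 1297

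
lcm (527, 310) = 5270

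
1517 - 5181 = - 3664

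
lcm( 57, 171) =171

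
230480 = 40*5762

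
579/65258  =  579/65258= 0.01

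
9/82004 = 9/82004 = 0.00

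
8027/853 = 9 + 350/853 = 9.41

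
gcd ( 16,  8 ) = 8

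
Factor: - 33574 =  - 2^1*16787^1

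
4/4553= 4/4553 =0.00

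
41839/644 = 5977/92 = 64.97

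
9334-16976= -7642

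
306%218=88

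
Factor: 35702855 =5^1*31^1*230341^1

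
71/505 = 71/505 =0.14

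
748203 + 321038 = 1069241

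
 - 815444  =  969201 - 1784645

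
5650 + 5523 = 11173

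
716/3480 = 179/870 = 0.21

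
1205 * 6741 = 8122905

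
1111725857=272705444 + 839020413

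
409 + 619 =1028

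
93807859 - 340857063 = -247049204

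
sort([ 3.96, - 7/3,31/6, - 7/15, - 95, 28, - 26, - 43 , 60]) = [ - 95, - 43, - 26, - 7/3, - 7/15, 3.96, 31/6, 28, 60 ]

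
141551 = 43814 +97737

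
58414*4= 233656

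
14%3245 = 14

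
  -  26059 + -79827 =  - 105886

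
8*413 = 3304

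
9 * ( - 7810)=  - 70290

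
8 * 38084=304672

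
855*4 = 3420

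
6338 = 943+5395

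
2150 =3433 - 1283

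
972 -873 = 99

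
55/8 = 6+7/8 = 6.88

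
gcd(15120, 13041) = 189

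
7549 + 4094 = 11643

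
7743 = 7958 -215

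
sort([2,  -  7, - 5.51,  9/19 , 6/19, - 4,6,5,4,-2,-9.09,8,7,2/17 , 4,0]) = [ - 9.09 , - 7 , - 5.51 , - 4 ,-2,  0 , 2/17,6/19, 9/19, 2,4,4,  5,  6 , 7,8]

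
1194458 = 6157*194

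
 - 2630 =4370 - 7000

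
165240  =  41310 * 4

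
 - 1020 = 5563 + -6583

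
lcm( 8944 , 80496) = 80496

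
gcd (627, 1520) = 19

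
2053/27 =2053/27  =  76.04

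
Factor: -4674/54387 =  - 1558/18129 =- 2^1*3^ (  -  1 )*19^1*41^1 * 6043^( - 1 )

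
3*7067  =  21201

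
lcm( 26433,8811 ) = 26433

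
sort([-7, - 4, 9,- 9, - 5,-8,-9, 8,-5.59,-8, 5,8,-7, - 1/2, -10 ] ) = [-10,  -  9,- 9,-8,-8,-7, - 7, - 5.59, - 5 , -4, - 1/2,5, 8,8,9 ]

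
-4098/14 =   -  2049/7 = - 292.71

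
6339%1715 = 1194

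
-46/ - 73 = 46/73 = 0.63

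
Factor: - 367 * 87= -3^1 * 29^1*367^1 = - 31929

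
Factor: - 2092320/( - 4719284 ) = 2^3 * 3^2 * 5^1*751^( - 1 )*1453^1*1571^(-1)=523080/1179821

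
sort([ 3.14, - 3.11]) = [ - 3.11,  3.14 ] 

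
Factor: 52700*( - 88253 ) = -4650933100 = - 2^2*5^2*11^1*17^1*31^1*71^1*113^1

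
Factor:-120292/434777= - 2^2*7^( - 2 )*17^1*19^ ( - 1)*29^1*61^1*467^( - 1 ) 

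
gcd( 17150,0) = 17150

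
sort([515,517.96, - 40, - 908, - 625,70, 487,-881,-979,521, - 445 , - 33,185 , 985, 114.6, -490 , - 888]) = [ - 979,-908,-888 , - 881, - 625, - 490,-445,- 40, - 33,70,114.6,185,487, 515,517.96, 521,985 ]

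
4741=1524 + 3217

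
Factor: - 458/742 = - 7^( - 1)*53^( - 1)*229^1=- 229/371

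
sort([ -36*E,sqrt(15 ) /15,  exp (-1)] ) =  [-36*E,sqrt( 15)/15,exp(-1) ] 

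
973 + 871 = 1844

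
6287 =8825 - 2538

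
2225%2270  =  2225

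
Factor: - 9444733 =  -373^1*25321^1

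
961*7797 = 7492917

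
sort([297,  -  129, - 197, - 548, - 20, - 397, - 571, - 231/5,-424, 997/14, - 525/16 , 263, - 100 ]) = [-571, - 548, - 424,-397,-197,-129,-100, - 231/5, - 525/16, - 20, 997/14, 263,297] 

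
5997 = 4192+1805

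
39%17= 5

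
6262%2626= 1010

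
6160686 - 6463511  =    -  302825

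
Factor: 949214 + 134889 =1084103 = 1084103^1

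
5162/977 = 5+277/977 = 5.28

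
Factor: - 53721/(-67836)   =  2^( - 2 )*3^1*47^1*127^1*5653^ ( - 1 ) = 17907/22612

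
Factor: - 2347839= -3^3*13^1*6689^1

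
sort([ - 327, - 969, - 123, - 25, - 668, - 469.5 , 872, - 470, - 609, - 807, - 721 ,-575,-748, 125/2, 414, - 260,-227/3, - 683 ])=[-969 ,-807, - 748, - 721, - 683  , - 668,  -  609 ,-575,-470, - 469.5,  -  327 , - 260,-123,  -  227/3, - 25,125/2,414,872]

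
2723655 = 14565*187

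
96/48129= 32/16043  =  0.00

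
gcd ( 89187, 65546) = 1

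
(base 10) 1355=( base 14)6cb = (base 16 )54b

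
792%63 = 36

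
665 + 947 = 1612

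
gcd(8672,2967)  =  1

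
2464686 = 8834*279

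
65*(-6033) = - 392145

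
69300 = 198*350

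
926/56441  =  926/56441= 0.02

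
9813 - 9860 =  - 47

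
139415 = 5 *27883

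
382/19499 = 382/19499= 0.02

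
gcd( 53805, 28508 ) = 1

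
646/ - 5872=  -  1 + 2613/2936=-0.11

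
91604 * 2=183208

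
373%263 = 110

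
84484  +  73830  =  158314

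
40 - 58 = - 18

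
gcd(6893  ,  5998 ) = 1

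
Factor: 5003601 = 3^1 *1667867^1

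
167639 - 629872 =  - 462233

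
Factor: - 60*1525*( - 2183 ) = 2^2*3^1*5^3*37^1 *59^1*61^1 = 199744500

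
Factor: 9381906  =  2^1*3^4*29^1*1997^1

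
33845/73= 33845/73=463.63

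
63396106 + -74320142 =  - 10924036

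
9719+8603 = 18322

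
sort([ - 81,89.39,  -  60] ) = [ - 81, - 60, 89.39] 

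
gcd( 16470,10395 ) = 135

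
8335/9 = 926 + 1/9=926.11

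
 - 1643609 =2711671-4355280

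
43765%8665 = 440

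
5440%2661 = 118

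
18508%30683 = 18508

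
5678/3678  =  2839/1839 = 1.54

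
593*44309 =26275237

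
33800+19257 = 53057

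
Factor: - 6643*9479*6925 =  - 436060304225 = - 5^2*7^1*13^1*73^1*277^1*9479^1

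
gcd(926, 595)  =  1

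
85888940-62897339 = 22991601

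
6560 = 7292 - 732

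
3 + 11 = 14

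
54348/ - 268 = - 203 + 14/67 = - 202.79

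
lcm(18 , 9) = 18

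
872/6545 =872/6545=0.13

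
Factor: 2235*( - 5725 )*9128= -2^3*3^1*5^3*7^1*149^1*163^1*229^1 =- 116796183000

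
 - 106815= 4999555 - 5106370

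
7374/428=3687/214 = 17.23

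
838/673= 1 + 165/673   =  1.25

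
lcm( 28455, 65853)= 2304855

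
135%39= 18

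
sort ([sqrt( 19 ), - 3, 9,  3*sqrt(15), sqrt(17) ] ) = [ - 3,  sqrt( 17),  sqrt( 19),9 , 3* sqrt( 15 ) ]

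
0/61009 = 0=0.00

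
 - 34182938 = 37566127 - 71749065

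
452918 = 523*866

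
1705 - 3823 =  - 2118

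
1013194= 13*77938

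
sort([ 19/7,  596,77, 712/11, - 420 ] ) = [- 420 , 19/7,712/11, 77, 596 ]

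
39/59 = 39/59=   0.66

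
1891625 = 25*75665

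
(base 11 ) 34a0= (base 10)4587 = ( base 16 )11eb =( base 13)211b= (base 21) A89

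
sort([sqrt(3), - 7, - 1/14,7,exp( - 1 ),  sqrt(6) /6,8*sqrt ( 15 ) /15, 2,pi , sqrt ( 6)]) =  [ - 7, - 1/14,exp(-1), sqrt ( 6)/6,  sqrt(3),2,8*sqrt( 15 )/15,sqrt( 6 ),pi,7]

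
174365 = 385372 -211007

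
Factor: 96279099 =3^1 *7^1*19^1*227^1 *1063^1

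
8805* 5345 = 47062725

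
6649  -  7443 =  - 794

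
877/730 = 877/730  =  1.20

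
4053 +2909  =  6962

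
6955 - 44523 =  - 37568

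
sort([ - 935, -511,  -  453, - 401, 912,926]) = [-935, - 511, - 453, - 401,912, 926]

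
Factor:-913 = -11^1*83^1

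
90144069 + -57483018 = 32661051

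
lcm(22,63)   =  1386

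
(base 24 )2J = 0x43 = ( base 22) 31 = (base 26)2F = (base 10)67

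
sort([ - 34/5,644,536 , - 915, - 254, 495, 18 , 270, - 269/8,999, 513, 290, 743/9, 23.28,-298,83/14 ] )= [ - 915,-298, - 254,- 269/8, - 34/5,83/14,18,23.28, 743/9,270,290, 495, 513, 536, 644,999]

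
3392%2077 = 1315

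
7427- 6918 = 509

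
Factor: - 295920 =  - 2^4*3^3*5^1*137^1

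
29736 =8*3717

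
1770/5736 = 295/956 = 0.31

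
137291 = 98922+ 38369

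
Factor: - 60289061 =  - 7^2*607^1*2027^1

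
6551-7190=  - 639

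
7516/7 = 1073+ 5/7 = 1073.71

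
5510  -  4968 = 542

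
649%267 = 115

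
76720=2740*28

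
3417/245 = 13 + 232/245=   13.95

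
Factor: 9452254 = 2^1*7^1*675161^1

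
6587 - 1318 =5269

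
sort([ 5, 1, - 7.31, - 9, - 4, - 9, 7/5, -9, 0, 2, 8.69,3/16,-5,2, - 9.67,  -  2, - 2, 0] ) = [-9.67,  -  9, - 9, - 9,-7.31,-5,- 4, - 2,-2, 0, 0, 3/16, 1, 7/5,2, 2, 5, 8.69 ] 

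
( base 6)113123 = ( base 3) 111101220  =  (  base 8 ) 23053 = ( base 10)9771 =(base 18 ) 1C2F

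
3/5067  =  1/1689 = 0.00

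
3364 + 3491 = 6855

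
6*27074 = 162444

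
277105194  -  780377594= - 503272400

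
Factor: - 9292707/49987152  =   - 2^ (  -  4)*3^ ( - 1 )*101^1*251^( - 1)*461^( - 1)*10223^1 = - 1032523/5554128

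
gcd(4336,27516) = 4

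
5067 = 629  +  4438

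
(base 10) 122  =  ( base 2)1111010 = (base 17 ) 73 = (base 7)233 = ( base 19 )68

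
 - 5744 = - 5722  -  22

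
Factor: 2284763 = 13^1*181^1*971^1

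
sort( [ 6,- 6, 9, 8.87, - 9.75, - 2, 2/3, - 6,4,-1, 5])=[ - 9.75, - 6,  -  6,-2, - 1, 2/3, 4,5,6, 8.87, 9] 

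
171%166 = 5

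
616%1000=616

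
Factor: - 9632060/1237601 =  - 2^2*5^1*29^1 * 71^(-1)*16607^1*17431^( - 1 )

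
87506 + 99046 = 186552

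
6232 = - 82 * ( - 76) 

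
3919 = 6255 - 2336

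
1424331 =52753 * 27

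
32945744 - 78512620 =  - 45566876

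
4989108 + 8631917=13621025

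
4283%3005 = 1278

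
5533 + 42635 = 48168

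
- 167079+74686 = -92393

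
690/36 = 115/6 = 19.17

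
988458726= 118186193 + 870272533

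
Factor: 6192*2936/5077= 18179712/5077 = 2^7*3^2 * 43^1 * 367^1*5077^( - 1 )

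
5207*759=3952113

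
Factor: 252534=2^1*3^1*42089^1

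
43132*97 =4183804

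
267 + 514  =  781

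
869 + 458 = 1327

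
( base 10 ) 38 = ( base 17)24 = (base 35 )13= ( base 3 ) 1102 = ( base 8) 46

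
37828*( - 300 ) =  - 11348400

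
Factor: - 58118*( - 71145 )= 2^1 * 3^3* 5^1*17^1*31^1 * 29059^1  =  4134805110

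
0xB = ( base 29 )B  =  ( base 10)11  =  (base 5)21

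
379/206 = 1 + 173/206 = 1.84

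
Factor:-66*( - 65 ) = 2^1*3^1*5^1* 11^1*13^1 = 4290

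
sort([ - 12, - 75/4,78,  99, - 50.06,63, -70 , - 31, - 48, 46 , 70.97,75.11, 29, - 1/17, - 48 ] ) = [-70, - 50.06,-48,-48, - 31,- 75/4 , - 12, - 1/17,29 , 46,63,70.97,75.11,78,99 ] 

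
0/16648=0 = 0.00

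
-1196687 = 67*( - 17861) 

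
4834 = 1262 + 3572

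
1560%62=10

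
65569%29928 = 5713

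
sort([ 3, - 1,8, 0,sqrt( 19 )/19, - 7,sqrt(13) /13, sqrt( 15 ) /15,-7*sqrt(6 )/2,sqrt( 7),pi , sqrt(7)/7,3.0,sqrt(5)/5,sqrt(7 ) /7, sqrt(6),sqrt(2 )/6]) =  [ -7*sqrt(6 ) /2 , - 7,  -  1,0, sqrt( 19)/19,sqrt(2 ) /6, sqrt( 15 ) /15, sqrt (13 ) /13,sqrt (7) /7,sqrt(7 ) /7,sqrt ( 5) /5,sqrt(6 ),sqrt( 7 ),3, 3.0 , pi,8 ]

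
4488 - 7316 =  - 2828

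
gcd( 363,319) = 11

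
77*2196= 169092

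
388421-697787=-309366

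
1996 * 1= 1996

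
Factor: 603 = 3^2*67^1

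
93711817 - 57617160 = 36094657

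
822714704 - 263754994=558959710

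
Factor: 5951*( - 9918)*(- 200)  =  11804403600 =2^4*3^2 * 5^2 * 11^1*19^1*29^1*541^1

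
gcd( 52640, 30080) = 7520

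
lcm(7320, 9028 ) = 270840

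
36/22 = 18/11 = 1.64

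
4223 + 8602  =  12825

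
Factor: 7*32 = 224 = 2^5*7^1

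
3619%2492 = 1127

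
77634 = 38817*2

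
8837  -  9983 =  - 1146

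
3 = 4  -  1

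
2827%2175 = 652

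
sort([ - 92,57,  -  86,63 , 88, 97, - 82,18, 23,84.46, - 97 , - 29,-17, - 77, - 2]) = [ - 97, - 92,-86, - 82, - 77, - 29, - 17, - 2,  18,  23,57, 63,84.46,88,  97 ]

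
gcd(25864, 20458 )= 106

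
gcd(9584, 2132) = 4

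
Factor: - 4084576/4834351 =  - 2^5*41^ ( - 1 )*117911^( - 1)*127643^1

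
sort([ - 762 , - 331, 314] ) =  [ - 762, - 331,314]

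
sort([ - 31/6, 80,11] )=[ - 31/6, 11,  80 ]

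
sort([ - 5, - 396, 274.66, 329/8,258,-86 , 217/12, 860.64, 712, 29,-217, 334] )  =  [  -  396, - 217 , - 86, - 5, 217/12, 29, 329/8, 258, 274.66, 334, 712,860.64 ] 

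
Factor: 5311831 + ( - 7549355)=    - 2237524 = - 2^2*29^1*19289^1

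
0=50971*0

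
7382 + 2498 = 9880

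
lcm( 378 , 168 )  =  1512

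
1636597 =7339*223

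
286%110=66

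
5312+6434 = 11746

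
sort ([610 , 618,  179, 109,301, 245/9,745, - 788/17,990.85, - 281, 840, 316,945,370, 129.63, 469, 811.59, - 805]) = [ - 805, - 281, -788/17, 245/9, 109,129.63,179, 301,316,370,469, 610, 618, 745, 811.59, 840, 945,990.85] 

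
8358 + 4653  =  13011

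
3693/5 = 738 + 3/5= 738.60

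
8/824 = 1/103 = 0.01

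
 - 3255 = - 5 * 651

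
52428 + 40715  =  93143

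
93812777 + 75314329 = 169127106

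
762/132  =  127/22 = 5.77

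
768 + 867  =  1635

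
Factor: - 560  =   - 2^4*5^1*7^1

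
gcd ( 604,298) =2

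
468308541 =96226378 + 372082163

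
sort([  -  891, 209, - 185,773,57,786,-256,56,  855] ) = [ - 891,  -  256, - 185,56, 57, 209, 773 , 786,  855]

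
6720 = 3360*2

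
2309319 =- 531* ( - 4349 )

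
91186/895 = 91186/895 = 101.88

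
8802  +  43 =8845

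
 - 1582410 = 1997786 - 3580196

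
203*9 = 1827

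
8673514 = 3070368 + 5603146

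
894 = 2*447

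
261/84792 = 87/28264  =  0.00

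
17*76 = 1292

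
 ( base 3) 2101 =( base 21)31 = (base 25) 2E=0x40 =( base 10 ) 64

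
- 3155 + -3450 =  - 6605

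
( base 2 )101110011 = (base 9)452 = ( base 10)371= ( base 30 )cb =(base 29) CN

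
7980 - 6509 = 1471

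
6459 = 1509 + 4950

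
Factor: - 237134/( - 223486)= 131^( - 1) *139^1 = 139/131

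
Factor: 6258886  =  2^1 * 3129443^1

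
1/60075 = 1/60075 =0.00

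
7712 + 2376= 10088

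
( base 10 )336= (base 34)9U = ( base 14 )1A0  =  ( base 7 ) 660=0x150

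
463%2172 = 463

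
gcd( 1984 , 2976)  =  992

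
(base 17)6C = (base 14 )82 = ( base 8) 162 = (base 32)3I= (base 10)114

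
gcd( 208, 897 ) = 13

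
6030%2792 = 446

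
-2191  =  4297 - 6488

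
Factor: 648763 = 648763^1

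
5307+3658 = 8965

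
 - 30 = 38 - 68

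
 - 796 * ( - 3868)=3078928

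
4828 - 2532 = 2296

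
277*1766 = 489182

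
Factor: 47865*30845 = 3^1*5^2*31^1*199^1*3191^1 = 1476395925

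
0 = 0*8474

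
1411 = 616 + 795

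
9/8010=1/890 = 0.00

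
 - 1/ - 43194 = 1/43194 = 0.00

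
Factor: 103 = 103^1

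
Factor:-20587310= - 2^1*5^1  *193^1*10667^1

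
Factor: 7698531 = 3^1* 2566177^1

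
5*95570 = 477850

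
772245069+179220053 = 951465122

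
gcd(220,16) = 4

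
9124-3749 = 5375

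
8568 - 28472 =-19904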